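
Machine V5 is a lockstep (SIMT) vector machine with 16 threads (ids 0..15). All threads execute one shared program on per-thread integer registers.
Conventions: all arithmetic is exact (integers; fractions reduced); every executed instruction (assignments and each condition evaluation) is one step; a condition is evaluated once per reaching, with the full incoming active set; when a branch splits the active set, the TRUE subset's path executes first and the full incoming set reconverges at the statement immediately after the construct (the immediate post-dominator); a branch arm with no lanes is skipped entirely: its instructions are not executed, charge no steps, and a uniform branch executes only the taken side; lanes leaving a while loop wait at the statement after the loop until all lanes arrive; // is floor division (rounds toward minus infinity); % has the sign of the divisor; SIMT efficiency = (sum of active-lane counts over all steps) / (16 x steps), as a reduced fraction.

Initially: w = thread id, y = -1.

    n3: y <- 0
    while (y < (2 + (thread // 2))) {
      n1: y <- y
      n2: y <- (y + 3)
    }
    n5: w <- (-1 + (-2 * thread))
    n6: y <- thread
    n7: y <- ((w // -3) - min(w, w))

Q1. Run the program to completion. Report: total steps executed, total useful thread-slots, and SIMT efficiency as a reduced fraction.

Answer: 14 steps, 182 useful, 13/16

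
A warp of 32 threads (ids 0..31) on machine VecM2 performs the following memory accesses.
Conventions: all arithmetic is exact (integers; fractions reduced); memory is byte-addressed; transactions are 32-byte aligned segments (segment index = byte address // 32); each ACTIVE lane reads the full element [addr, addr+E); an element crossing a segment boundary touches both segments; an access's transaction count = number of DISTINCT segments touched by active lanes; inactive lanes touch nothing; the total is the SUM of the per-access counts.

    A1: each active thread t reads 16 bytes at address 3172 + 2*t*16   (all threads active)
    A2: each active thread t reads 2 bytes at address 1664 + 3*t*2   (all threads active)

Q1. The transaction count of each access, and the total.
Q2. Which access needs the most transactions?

A1: 32 transactions
A2: 6 transactions

Answer: 32,6; total 38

Answer: A1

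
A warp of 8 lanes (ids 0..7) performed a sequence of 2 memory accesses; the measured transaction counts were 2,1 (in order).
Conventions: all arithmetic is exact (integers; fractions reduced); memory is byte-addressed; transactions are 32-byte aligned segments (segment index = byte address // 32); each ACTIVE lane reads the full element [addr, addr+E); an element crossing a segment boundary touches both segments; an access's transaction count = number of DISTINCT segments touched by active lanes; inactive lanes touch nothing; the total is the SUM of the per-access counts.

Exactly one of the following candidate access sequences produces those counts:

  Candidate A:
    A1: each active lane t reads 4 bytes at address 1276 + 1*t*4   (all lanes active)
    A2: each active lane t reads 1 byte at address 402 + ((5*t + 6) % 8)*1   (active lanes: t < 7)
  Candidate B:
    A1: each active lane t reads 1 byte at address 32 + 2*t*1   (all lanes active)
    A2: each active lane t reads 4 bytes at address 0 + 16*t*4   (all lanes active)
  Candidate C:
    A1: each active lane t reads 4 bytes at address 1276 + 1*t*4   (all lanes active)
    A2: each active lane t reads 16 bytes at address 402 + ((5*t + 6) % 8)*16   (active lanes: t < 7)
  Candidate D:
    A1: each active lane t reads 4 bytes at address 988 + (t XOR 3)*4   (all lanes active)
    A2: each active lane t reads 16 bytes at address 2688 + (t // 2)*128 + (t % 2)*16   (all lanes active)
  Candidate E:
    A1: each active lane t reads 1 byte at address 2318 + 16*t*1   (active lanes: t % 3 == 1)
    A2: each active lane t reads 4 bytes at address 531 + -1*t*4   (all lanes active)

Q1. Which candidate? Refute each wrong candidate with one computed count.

B: A1 gives 1 transaction, not 2
C: A2 gives 5 transactions, not 1
D: A2 gives 4 transactions, not 1
E: A1 gives 3 transactions, not 2
A: all counts match (2,1)

Answer: A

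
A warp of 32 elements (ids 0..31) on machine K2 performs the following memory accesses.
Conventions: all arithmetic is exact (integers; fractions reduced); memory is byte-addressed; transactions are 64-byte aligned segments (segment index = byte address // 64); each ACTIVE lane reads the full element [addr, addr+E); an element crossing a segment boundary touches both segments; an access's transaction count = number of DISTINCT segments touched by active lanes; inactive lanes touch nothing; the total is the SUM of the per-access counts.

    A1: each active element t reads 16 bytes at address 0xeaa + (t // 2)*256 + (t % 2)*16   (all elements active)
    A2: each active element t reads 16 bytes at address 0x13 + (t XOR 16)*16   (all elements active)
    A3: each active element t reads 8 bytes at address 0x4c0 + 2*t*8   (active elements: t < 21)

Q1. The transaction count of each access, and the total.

A1: 32 transactions
A2: 9 transactions
A3: 6 transactions

Answer: 32,9,6; total 47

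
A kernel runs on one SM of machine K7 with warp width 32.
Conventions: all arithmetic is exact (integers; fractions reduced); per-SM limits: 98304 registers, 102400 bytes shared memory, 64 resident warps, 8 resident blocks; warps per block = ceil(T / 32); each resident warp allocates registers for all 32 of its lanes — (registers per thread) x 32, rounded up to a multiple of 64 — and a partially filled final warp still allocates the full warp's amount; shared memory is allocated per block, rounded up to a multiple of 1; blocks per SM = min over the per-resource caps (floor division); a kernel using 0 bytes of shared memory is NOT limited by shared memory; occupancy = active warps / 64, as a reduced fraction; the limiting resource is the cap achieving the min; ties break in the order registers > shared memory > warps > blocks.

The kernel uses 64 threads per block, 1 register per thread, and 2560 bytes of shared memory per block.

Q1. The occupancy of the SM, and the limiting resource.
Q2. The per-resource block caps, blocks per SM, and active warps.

Answer: occupancy 1/4, limited by blocks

registers: 768 blocks
shared memory: 40 blocks
warps: 32 blocks
blocks: 8 blocks

Answer: 8 blocks, 16 active warps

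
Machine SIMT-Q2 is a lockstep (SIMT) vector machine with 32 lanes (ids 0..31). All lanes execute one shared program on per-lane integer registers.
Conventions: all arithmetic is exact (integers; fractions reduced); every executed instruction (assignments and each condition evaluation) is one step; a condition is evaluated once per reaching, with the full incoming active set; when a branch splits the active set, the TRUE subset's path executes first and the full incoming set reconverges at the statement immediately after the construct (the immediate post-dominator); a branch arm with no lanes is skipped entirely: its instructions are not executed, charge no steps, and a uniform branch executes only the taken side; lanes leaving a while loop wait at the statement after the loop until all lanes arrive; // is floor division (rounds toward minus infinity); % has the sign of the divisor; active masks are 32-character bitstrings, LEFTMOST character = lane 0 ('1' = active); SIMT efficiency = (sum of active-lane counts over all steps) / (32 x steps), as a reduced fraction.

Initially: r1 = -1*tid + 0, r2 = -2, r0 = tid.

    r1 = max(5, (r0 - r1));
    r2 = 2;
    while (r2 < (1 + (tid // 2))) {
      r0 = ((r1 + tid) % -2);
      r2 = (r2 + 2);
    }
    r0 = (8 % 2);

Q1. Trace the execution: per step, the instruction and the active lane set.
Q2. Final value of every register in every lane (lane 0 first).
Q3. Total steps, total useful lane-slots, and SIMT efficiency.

step 0: r1 <- max(5, (r0 - r1))      11111111111111111111111111111111
step 1: r2 <- 2                      11111111111111111111111111111111
step 2: eval (r2 < (1 + (tid // 2))) 11111111111111111111111111111111
step 3: r0 <- ((r1 + tid) % -2)      00001111111111111111111111111111
step 4: r2 <- (r2 + 2)               00001111111111111111111111111111
step 5: eval (r2 < (1 + (tid // 2))) 00001111111111111111111111111111
step 6: r0 <- ((r1 + tid) % -2)      00000000111111111111111111111111
step 7: r2 <- (r2 + 2)               00000000111111111111111111111111
step 8: eval (r2 < (1 + (tid // 2))) 00000000111111111111111111111111
step 9: r0 <- ((r1 + tid) % -2)      00000000000011111111111111111111
step 10: r2 <- (r2 + 2)               00000000000011111111111111111111
step 11: eval (r2 < (1 + (tid // 2))) 00000000000011111111111111111111
step 12: r0 <- ((r1 + tid) % -2)      00000000000000001111111111111111
step 13: r2 <- (r2 + 2)               00000000000000001111111111111111
step 14: eval (r2 < (1 + (tid // 2))) 00000000000000001111111111111111
step 15: r0 <- ((r1 + tid) % -2)      00000000000000000000111111111111
step 16: r2 <- (r2 + 2)               00000000000000000000111111111111
step 17: eval (r2 < (1 + (tid // 2))) 00000000000000000000111111111111
step 18: r0 <- ((r1 + tid) % -2)      00000000000000000000000011111111
step 19: r2 <- (r2 + 2)               00000000000000000000000011111111
step 20: eval (r2 < (1 + (tid // 2))) 00000000000000000000000011111111
step 21: r0 <- ((r1 + tid) % -2)      00000000000000000000000000001111
step 22: r2 <- (r2 + 2)               00000000000000000000000000001111
step 23: eval (r2 < (1 + (tid // 2))) 00000000000000000000000000001111
step 24: r0 <- (8 % 2)                11111111111111111111111111111111

Answer: 25 steps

r1: 5,5,5,6,8,10,12,14,16,18,20,22,24,26,28,30,32,34,36,38,40,42,44,46,48,50,52,54,56,58,60,62
r2: 2,2,2,2,4,4,4,4,6,6,6,6,8,8,8,8,10,10,10,10,12,12,12,12,14,14,14,14,16,16,16,16
r0: 0,0,0,0,0,0,0,0,0,0,0,0,0,0,0,0,0,0,0,0,0,0,0,0,0,0,0,0,0,0,0,0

steps = 25; useful = 464; efficiency = 464/800 = 29/50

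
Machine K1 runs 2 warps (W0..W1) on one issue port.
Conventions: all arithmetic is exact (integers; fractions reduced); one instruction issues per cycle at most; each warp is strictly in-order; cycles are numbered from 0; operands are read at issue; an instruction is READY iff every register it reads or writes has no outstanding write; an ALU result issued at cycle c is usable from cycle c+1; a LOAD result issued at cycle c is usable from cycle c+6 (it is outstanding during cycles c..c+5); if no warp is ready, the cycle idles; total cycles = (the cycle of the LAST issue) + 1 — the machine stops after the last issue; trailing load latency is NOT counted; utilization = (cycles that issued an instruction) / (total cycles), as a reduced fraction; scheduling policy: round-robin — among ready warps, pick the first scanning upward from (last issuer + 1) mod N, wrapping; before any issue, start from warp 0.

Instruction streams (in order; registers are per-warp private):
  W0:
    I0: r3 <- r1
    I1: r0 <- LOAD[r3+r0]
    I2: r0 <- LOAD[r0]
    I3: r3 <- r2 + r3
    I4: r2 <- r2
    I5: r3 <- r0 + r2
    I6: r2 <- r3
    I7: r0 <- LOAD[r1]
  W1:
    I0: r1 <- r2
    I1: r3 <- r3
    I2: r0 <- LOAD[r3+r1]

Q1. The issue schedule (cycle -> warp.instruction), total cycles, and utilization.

cycle 0: W0.I0
cycle 1: W1.I0
cycle 2: W0.I1
cycle 3: W1.I1
cycle 4: W1.I2
cycle 5: idle
cycle 6: idle
cycle 7: idle
cycle 8: W0.I2
cycle 9: W0.I3
cycle 10: W0.I4
cycle 11: idle
cycle 12: idle
cycle 13: idle
cycle 14: W0.I5
cycle 15: W0.I6
cycle 16: W0.I7

Answer: 17 cycles, utilization 11/17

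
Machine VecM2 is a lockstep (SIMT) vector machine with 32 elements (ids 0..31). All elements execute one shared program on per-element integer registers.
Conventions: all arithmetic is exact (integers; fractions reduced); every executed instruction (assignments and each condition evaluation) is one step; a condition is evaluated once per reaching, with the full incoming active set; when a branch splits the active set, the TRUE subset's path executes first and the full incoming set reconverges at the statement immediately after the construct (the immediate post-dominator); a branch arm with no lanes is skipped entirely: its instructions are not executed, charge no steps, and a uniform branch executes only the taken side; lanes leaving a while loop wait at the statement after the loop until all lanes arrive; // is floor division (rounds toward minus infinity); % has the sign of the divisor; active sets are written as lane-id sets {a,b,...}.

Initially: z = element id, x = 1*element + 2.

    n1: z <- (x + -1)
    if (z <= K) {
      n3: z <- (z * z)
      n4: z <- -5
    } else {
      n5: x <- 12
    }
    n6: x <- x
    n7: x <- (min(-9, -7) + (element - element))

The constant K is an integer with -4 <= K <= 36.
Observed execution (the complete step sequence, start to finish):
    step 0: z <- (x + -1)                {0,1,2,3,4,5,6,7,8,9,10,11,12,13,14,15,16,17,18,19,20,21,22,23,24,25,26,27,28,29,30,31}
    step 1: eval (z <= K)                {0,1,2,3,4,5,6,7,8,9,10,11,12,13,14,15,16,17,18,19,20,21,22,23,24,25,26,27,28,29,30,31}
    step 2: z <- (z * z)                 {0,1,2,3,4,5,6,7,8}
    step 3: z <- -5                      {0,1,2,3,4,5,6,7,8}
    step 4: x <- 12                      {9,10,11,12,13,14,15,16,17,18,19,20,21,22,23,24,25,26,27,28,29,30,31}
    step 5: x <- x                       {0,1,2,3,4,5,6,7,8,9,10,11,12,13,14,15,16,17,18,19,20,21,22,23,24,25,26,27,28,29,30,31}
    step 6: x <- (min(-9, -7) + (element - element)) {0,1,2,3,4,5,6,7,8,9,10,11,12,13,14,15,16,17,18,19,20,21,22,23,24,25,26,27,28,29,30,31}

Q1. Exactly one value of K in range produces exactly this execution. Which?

Answer: K = 9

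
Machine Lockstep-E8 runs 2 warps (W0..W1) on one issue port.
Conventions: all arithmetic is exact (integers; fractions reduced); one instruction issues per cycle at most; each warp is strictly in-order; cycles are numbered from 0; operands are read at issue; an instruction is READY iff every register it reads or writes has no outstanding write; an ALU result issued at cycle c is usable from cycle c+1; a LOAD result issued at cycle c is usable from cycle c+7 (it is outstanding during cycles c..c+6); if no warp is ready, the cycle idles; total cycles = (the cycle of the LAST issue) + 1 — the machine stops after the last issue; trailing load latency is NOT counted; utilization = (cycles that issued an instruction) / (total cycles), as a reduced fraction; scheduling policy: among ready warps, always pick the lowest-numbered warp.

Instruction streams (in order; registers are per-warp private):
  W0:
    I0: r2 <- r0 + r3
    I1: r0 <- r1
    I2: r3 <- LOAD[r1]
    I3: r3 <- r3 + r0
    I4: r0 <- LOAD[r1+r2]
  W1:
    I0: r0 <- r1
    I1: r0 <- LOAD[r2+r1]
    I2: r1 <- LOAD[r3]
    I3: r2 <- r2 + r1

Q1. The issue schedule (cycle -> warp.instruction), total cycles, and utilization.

cycle 0: W0.I0
cycle 1: W0.I1
cycle 2: W0.I2
cycle 3: W1.I0
cycle 4: W1.I1
cycle 5: W1.I2
cycle 6: idle
cycle 7: idle
cycle 8: idle
cycle 9: W0.I3
cycle 10: W0.I4
cycle 11: idle
cycle 12: W1.I3

Answer: 13 cycles, utilization 9/13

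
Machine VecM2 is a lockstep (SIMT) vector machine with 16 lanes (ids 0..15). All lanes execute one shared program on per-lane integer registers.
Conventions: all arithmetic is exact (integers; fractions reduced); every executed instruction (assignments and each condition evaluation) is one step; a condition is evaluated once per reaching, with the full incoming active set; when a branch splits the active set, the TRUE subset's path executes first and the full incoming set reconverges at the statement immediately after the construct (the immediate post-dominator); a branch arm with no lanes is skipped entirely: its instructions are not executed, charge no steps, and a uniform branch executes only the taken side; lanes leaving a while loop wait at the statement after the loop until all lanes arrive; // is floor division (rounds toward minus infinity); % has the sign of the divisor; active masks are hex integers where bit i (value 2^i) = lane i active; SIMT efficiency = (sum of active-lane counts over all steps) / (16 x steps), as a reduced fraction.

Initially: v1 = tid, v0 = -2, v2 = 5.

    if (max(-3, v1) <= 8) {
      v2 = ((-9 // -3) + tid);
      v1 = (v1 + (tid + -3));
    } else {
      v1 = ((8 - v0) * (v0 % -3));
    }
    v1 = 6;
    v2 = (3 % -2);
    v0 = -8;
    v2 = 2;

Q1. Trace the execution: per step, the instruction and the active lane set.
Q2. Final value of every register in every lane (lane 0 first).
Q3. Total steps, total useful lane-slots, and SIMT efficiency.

step 0: eval (max(-3, v1) <= 8)      0xffff
step 1: v2 <- ((-9 // -3) + tid)     0x01ff
step 2: v1 <- (v1 + (tid + -3))      0x01ff
step 3: v1 <- ((8 - v0) * (v0 % -3)) 0xfe00
step 4: v1 <- 6                      0xffff
step 5: v2 <- (3 % -2)               0xffff
step 6: v0 <- -8                     0xffff
step 7: v2 <- 2                      0xffff

Answer: 8 steps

v1: 6,6,6,6,6,6,6,6,6,6,6,6,6,6,6,6
v0: -8,-8,-8,-8,-8,-8,-8,-8,-8,-8,-8,-8,-8,-8,-8,-8
v2: 2,2,2,2,2,2,2,2,2,2,2,2,2,2,2,2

steps = 8; useful = 105; efficiency = 105/128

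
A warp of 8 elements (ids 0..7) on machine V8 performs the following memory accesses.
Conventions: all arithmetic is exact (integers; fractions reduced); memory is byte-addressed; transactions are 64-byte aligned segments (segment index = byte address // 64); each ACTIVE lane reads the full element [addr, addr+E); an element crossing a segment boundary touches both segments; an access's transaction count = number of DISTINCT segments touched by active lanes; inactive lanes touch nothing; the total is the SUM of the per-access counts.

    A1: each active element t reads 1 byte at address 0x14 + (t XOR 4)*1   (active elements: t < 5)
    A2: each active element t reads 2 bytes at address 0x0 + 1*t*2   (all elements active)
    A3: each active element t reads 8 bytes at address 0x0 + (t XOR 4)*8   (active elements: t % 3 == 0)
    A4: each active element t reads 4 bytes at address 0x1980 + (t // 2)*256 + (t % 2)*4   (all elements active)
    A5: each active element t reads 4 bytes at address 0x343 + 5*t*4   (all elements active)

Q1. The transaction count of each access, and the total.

A1: 1 transaction
A2: 1 transaction
A3: 1 transaction
A4: 4 transactions
A5: 3 transactions

Answer: 1,1,1,4,3; total 10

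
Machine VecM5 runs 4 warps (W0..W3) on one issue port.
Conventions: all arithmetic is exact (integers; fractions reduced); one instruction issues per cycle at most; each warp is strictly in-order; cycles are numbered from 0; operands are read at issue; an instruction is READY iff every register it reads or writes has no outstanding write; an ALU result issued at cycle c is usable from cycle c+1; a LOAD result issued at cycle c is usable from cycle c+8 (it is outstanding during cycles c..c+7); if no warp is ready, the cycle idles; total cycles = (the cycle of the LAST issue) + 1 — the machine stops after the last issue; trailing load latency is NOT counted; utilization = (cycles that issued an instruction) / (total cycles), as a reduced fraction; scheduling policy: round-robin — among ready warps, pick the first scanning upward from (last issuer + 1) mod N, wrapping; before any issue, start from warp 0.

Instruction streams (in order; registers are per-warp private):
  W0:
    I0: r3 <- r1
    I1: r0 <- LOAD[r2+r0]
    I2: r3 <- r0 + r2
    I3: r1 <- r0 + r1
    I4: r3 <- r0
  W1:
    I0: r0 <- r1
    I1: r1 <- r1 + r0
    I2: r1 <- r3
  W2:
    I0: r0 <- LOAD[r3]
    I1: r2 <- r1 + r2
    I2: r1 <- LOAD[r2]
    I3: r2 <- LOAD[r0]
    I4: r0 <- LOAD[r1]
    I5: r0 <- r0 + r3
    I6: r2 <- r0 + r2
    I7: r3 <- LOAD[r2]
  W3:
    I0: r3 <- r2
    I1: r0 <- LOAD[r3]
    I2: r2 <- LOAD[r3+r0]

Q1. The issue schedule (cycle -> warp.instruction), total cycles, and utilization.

cycle 0: W0.I0
cycle 1: W1.I0
cycle 2: W2.I0
cycle 3: W3.I0
cycle 4: W0.I1
cycle 5: W1.I1
cycle 6: W2.I1
cycle 7: W3.I1
cycle 8: W1.I2
cycle 9: W2.I2
cycle 10: W2.I3
cycle 11: idle
cycle 12: W0.I2
cycle 13: W0.I3
cycle 14: W0.I4
cycle 15: W3.I2
cycle 16: idle
cycle 17: W2.I4
cycle 18: idle
cycle 19: idle
cycle 20: idle
cycle 21: idle
cycle 22: idle
cycle 23: idle
cycle 24: idle
cycle 25: W2.I5
cycle 26: W2.I6
cycle 27: W2.I7

Answer: 28 cycles, utilization 19/28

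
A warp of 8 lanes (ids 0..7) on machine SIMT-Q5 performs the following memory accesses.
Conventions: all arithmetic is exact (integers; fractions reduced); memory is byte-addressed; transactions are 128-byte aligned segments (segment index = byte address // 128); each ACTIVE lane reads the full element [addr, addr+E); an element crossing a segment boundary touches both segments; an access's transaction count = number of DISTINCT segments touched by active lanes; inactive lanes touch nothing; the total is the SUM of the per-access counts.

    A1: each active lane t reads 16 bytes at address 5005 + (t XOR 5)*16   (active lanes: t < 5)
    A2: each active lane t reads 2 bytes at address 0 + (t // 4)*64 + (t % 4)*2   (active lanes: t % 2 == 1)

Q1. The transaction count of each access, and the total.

A1: 2 transactions
A2: 1 transaction

Answer: 2,1; total 3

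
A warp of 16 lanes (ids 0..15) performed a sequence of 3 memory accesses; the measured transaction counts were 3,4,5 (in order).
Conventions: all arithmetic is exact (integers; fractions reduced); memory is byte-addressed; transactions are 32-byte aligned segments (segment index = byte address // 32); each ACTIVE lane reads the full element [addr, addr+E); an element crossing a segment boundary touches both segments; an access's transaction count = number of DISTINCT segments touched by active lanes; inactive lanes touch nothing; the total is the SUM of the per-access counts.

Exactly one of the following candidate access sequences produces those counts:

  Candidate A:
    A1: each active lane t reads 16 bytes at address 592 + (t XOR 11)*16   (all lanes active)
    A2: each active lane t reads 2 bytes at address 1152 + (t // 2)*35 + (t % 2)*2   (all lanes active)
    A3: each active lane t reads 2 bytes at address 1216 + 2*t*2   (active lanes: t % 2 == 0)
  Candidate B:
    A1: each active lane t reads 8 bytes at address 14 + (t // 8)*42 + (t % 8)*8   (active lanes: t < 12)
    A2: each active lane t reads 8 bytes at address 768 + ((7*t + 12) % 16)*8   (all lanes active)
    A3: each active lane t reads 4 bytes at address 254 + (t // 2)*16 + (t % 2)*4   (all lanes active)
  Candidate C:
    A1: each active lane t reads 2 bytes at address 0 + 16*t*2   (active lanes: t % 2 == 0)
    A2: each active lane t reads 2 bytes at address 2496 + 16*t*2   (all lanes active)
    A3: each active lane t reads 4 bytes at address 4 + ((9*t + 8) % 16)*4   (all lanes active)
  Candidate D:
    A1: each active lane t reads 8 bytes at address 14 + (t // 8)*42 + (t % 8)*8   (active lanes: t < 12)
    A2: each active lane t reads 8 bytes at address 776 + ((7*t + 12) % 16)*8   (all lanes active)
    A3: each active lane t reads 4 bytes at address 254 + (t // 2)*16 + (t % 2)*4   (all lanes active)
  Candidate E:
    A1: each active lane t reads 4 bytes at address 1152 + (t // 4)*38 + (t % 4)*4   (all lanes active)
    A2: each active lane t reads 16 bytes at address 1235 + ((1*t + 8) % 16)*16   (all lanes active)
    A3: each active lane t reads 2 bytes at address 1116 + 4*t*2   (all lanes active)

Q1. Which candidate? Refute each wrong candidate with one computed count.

A: A1 gives 9 transactions, not 3
C: A1 gives 8 transactions, not 3
D: A2 gives 5 transactions, not 4
E: A1 gives 5 transactions, not 3
B: all counts match (3,4,5)

Answer: B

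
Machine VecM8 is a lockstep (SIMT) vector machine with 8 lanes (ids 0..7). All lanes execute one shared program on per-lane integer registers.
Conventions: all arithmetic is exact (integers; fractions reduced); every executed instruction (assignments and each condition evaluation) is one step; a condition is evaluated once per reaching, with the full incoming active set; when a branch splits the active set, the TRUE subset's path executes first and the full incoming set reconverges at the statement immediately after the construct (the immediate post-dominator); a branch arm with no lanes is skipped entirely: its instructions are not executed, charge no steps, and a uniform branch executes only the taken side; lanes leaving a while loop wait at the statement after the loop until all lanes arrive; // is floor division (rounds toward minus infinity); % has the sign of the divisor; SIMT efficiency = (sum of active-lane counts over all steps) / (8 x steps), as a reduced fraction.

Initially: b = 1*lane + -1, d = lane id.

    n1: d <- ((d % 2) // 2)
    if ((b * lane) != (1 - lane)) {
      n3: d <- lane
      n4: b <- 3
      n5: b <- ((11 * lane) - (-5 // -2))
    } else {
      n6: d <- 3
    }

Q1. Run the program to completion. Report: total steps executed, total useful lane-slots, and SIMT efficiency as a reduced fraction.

Answer: 6 steps, 38 useful, 19/24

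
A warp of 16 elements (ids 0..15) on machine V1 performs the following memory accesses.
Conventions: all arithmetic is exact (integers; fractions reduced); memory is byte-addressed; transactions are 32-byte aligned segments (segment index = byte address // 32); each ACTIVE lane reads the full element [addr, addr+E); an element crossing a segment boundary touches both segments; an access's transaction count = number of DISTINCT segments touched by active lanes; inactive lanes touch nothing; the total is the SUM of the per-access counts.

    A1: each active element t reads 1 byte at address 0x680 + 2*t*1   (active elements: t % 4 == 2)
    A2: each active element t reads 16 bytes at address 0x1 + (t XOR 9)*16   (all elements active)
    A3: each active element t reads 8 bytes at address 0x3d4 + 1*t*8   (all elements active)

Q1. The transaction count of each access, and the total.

A1: 1 transaction
A2: 9 transactions
A3: 5 transactions

Answer: 1,9,5; total 15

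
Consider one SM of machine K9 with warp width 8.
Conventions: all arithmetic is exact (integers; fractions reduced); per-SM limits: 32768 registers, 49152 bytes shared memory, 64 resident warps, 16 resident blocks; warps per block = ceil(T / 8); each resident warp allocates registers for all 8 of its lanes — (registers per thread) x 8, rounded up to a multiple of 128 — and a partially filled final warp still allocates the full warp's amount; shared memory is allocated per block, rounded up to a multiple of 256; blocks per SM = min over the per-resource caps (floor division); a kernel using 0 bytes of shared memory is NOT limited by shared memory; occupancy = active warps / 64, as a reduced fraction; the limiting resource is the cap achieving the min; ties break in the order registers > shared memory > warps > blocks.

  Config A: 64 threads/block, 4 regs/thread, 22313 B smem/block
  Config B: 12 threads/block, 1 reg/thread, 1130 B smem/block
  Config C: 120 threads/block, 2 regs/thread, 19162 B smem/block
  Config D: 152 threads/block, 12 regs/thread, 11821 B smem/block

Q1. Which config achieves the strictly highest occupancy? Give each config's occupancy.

occupancies: A 1/4, B 1/2, C 15/32, D 57/64

Answer: D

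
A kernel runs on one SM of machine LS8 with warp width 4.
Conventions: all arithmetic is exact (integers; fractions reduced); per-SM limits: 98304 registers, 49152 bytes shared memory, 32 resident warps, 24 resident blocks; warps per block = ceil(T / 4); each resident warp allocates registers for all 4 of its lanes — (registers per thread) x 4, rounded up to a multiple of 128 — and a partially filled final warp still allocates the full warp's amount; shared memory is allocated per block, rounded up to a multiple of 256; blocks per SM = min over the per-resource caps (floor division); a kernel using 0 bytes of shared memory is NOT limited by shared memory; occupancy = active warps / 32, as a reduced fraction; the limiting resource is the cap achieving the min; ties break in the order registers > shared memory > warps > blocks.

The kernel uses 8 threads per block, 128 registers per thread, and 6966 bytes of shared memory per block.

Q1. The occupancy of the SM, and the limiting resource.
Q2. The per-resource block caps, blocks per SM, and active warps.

Answer: occupancy 3/8, limited by shared memory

registers: 96 blocks
shared memory: 6 blocks
warps: 16 blocks
blocks: 24 blocks

Answer: 6 blocks, 12 active warps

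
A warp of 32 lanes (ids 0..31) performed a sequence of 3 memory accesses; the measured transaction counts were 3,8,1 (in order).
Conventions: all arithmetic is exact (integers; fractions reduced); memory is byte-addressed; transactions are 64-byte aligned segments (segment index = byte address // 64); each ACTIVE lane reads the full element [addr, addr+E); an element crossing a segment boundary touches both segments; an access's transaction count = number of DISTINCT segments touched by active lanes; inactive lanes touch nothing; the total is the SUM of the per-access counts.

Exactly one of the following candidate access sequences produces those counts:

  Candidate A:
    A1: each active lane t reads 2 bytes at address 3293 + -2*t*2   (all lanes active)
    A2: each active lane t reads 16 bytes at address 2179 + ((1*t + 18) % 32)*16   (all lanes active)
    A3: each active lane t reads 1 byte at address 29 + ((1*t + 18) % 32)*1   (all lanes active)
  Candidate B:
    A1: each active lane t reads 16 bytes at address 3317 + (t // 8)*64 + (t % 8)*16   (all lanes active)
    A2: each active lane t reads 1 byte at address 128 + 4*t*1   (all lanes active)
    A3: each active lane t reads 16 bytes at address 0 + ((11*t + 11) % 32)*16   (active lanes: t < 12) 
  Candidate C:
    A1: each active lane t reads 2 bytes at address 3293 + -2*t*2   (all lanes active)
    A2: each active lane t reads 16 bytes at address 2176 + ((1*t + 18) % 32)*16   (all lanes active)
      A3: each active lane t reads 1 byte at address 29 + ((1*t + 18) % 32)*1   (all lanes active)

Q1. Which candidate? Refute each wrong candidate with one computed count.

A: A2 gives 9 transactions, not 8
B: A1 gives 6 transactions, not 3
C: all counts match (3,8,1)

Answer: C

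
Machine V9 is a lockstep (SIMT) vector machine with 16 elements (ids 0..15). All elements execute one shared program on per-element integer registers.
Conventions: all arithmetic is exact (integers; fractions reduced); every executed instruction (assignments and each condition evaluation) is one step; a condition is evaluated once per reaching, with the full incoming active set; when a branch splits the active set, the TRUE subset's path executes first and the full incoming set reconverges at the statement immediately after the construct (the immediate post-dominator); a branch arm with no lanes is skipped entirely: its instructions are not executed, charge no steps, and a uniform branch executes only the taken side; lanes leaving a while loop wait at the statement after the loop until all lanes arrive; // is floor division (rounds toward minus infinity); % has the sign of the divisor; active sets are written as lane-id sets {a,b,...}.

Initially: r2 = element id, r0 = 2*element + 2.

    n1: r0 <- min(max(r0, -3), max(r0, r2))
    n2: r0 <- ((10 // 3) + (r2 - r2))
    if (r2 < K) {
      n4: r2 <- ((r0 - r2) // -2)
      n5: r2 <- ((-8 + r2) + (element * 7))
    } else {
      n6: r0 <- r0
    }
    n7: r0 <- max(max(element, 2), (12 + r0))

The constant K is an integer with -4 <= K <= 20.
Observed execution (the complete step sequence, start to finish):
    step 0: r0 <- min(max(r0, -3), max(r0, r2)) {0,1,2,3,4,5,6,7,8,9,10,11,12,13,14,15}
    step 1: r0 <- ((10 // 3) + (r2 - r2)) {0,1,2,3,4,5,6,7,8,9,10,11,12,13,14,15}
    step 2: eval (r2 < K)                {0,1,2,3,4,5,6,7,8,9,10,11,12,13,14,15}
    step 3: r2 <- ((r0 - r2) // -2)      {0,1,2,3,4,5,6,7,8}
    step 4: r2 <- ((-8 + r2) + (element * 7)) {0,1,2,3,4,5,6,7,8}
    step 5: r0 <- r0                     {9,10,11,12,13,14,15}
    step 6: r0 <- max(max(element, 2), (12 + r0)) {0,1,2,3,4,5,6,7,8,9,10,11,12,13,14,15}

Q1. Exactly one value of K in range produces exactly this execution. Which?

Answer: K = 9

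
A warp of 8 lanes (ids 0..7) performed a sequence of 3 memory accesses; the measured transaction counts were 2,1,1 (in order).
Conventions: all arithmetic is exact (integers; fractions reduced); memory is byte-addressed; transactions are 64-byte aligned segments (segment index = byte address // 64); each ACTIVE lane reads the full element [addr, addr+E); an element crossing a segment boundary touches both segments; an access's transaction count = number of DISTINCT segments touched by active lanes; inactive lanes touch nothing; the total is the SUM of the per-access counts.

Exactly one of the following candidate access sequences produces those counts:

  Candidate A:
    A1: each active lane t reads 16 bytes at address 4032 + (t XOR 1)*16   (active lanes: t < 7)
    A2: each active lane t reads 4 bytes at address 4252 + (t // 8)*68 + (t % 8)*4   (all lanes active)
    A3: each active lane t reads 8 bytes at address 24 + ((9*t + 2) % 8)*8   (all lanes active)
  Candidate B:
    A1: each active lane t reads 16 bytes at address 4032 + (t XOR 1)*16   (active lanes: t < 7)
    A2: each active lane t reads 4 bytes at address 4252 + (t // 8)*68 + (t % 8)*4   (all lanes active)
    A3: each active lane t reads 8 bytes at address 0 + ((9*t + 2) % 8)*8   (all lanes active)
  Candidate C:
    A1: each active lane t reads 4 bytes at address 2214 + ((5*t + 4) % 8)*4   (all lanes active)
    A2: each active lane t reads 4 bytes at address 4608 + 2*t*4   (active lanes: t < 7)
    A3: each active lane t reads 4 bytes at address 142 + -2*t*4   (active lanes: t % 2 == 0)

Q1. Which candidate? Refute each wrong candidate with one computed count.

A: A3 gives 2 transactions, not 1
C: A3 gives 2 transactions, not 1
B: all counts match (2,1,1)

Answer: B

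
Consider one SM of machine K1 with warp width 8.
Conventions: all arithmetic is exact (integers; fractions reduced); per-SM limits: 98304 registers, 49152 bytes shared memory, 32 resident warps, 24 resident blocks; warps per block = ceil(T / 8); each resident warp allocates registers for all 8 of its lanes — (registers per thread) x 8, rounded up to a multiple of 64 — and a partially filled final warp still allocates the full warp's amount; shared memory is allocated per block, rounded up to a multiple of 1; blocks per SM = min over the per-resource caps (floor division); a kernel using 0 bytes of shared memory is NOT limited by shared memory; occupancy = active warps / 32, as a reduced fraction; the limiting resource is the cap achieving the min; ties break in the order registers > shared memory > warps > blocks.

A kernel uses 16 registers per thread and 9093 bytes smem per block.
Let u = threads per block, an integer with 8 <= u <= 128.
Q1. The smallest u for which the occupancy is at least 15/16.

Answer: u = 41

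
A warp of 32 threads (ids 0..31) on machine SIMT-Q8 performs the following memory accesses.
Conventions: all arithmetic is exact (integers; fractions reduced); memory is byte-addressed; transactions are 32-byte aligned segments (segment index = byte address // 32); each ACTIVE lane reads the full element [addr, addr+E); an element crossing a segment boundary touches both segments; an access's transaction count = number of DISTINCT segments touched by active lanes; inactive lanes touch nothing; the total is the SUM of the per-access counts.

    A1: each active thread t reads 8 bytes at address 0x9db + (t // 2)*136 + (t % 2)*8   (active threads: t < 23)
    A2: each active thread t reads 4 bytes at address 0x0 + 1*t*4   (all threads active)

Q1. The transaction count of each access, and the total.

A1: 17 transactions
A2: 4 transactions

Answer: 17,4; total 21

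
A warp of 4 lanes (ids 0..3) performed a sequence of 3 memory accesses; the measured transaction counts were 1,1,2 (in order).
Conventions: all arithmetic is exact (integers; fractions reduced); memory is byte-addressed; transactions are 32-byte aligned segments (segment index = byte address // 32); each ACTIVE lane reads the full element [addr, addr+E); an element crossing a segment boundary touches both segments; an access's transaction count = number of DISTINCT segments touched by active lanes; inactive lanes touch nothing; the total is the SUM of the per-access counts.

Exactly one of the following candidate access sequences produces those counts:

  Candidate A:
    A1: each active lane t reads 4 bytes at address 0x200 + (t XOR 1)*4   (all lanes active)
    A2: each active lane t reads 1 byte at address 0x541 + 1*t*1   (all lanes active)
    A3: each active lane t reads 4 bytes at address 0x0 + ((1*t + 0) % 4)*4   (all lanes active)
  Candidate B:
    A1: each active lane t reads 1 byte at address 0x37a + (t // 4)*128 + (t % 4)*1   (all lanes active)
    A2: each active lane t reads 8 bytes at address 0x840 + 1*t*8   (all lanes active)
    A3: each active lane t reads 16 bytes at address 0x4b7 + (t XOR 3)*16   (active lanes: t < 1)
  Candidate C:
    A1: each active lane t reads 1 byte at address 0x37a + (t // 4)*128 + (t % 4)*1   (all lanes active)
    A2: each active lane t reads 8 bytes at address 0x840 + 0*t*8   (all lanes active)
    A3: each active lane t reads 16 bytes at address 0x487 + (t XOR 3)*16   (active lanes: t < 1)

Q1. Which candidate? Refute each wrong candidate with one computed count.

A: A3 gives 1 transaction, not 2
B: A3 gives 1 transaction, not 2
C: all counts match (1,1,2)

Answer: C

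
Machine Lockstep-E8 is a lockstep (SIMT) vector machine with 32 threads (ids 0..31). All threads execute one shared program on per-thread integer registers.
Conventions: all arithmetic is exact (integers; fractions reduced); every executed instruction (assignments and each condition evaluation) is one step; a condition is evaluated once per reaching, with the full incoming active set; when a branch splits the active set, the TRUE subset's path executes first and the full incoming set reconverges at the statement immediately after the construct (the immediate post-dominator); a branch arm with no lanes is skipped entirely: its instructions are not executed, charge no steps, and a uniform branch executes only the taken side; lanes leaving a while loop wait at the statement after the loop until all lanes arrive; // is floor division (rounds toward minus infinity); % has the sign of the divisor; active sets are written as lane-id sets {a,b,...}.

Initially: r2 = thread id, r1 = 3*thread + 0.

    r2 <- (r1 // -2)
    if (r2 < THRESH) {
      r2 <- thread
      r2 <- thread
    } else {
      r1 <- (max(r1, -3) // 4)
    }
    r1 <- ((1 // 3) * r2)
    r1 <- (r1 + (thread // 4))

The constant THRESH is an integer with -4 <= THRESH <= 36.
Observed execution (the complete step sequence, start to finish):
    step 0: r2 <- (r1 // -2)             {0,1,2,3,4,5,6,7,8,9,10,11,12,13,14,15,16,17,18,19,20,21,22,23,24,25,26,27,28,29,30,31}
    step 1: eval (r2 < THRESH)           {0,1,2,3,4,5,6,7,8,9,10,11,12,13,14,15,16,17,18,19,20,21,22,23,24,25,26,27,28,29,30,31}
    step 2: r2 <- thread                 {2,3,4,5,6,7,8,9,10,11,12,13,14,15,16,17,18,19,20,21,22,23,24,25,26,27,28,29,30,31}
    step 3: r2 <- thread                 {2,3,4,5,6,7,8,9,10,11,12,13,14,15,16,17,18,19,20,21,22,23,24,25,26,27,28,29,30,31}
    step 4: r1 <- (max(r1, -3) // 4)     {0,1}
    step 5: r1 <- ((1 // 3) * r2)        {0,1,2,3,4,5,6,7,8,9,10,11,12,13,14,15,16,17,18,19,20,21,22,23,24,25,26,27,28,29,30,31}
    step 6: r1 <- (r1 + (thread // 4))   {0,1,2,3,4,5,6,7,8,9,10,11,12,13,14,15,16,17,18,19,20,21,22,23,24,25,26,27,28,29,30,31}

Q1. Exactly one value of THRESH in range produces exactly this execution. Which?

Answer: THRESH = -2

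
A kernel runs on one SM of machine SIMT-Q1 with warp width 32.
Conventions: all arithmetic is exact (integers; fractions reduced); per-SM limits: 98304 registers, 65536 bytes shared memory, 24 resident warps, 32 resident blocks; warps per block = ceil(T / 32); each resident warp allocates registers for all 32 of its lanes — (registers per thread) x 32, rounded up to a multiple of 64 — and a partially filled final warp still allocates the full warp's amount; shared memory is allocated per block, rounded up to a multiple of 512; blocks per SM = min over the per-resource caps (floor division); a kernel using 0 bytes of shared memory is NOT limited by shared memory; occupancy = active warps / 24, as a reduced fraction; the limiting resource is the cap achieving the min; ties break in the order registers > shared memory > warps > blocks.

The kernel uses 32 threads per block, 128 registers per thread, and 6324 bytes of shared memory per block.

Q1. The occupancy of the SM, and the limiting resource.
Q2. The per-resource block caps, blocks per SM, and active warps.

Answer: occupancy 3/8, limited by shared memory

registers: 24 blocks
shared memory: 9 blocks
warps: 24 blocks
blocks: 32 blocks

Answer: 9 blocks, 9 active warps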